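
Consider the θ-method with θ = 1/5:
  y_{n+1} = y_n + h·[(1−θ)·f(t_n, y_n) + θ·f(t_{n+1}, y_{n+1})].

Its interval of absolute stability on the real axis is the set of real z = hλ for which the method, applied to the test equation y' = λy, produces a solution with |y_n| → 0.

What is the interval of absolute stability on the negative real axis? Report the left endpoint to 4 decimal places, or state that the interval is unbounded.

On y'=λy, z=hλ:
  y_{n+1} = y_n + z·[4/5·y_n + 1/5·y_{n+1}] ⇒ (1 − 1/5z)y_{n+1} = (1 + 4/5z)y_n
  Hence R(z) = (1 + 4/5z)/(1 − 1/5z).

Need |R(x)|<1, x<0.
x=-1.79: |R|=0.3181
R=−1: 1+4/5x = −1+1/5x ⇒ -3/5x=2 ⇒ x=2/(-3/5)=-3.3333
Confirm numerically:
  x=-3.213: |R|=0.95605 <1
  x=-3.187: |R|=0.94638 <1
  x=-1.709: |R|=0.27366 <1
  x=-3.723: |R|=1.13401 >1
  x=-3.542: |R|=1.07328 >1
Interval (-3.3333, 0).

(-3.3333, 0).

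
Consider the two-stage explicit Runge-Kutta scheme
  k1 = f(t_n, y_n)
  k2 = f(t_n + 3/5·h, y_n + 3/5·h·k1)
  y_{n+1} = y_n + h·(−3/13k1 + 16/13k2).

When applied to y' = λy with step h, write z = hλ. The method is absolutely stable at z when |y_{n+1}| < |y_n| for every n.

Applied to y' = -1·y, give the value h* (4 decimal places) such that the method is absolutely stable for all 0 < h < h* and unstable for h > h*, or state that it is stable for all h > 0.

Set f=λy, z=hλ:
  k1=λy_n ⇒ h·k1=z·y_n;  k2=λ(1+3/5z)y_n ⇒ h·k2=z(1+3/5z)y_n
  y_{n+1}/y_n = 1 − 3/13z + 16/13z(1+3/5z) = 1 + z + 48/65z²
  ⇒ R(z) = 1 + z + 48/65z².

Boundary: |R(x)|=1, x<0.
x=-0.96: |R|=0.7206
R=1: x+48/65x²=0 ⇒ x=−65/48=-1.3542; min R=1−1/(4·48/65)=0.6615>−1
Confirm numerically:
  x=-1.323: |R|=0.96955 <1
  x=-0.897: |R|=0.69717 <1
  x=-0.688: |R|=0.66155 <1
  x=-1.881: |R|=1.73180 >1
  x=-1.855: |R|=1.68606 >1
Stable set (-1.3542, 0).

(-1.3542,0); λ=-1 ⇒ h* = (65/48)/1 = 1.3542.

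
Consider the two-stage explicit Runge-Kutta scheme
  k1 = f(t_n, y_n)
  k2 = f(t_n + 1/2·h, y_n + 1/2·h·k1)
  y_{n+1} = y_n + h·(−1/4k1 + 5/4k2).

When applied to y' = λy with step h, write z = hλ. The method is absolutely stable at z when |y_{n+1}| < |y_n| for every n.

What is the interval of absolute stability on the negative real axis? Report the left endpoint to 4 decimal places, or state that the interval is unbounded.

On y'=λy, z=hλ:
  k1=λy_n ⇒ h·k1=z·y_n;  k2=λ(1+1/2z)y_n ⇒ h·k2=z(1+1/2z)y_n
  y_{n+1}/y_n = 1 − 1/4z + 5/4z(1+1/2z) = 1 + z + 5/8z²
  ⇒ R(z) = 1 + z + 5/8z².

Need |R(x)|<1, x<0.
x=-1.66: |R|=1.0622
R=1: x+5/8x²=0 ⇒ x=−8/5=-1.6000; min R=1−1/(4·5/8)=0.6000>−1
Confirm numerically:
  x=-1.486: |R|=0.89412 <1
  x=-1.253: |R|=0.72826 <1
  x=-0.897: |R|=0.60588 <1
  x=-2.120: |R|=1.68900 >1
  x=-1.881: |R|=1.33035 >1
Interval (-1.6000, 0).

z∈(-1.6000,0).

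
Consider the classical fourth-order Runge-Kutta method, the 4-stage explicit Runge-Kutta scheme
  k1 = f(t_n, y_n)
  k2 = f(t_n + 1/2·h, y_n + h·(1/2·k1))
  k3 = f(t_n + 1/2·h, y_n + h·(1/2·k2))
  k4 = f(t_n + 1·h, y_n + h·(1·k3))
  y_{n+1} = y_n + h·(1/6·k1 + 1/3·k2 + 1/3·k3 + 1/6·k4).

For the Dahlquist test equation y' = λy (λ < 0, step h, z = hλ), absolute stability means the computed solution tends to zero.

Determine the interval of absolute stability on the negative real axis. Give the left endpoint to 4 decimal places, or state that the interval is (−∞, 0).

On y'=λy, z=hλ:
  order 4, 4-stage ⇒ R(z)=1+z+z^2/2+z^3/6+z^4/24
  (e.g. R(-0.61)=0.54399, |R|=0.54399)

Boundary: |R(x)|=1, x<0.
x=-0.61: |R|=0.5440
|R(-2)|=0.3333 |R(-1.78)|=0.2825 |R(-0.94)|=0.3959
Bisect:
  x_lo=-3.6347 |R|=3.2397  x_hi=-0.3653 |R|=0.6941
  mid=-1.99997 |R|=0.33332 →hi
  mid=-2.81731 |R|=1.04935 →lo
  mid=-2.40864 |R|=0.56557 →hi
  mid=-2.61297 |R|=0.76979 →hi
  mid=-2.71514 |R|=0.89928 →hi
  mid=-2.76622 |R|=0.97163 →hi
  mid=-2.79177 |R|=1.00980 →lo
  mid=-2.77899 |R|=0.99054 →hi
  mid=-2.78538 |R|=1.00013 →lo
  ...
  [-2.78538,-2.78518] ⇒ x*=-2.7853
Interval (-2.7853, 0).

(-2.7853, 0).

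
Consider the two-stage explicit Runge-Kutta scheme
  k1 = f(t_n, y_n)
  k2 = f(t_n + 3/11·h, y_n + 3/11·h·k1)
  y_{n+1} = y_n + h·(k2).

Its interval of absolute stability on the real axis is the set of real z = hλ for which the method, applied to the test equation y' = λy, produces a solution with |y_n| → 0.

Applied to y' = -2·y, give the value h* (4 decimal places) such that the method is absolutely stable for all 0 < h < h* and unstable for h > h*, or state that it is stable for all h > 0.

With y'=λy (z=hλ):
  k1=λy_n ⇒ h·k1=z·y_n;  k2=λ(1+3/11z)y_n ⇒ h·k2=z(1+3/11z)y_n
  y_{n+1}/y_n = 1 + z(1+3/11z) = 1 + z + 3/11z²
  so R(z) = 1 + z + 3/11z².

Boundary: |R(x)|=1, x<0.
x=-1.8: |R|=0.0836
R=1: x+3/11x²=0 ⇒ x=−11/3=-3.6667; min R=1−1/(4·3/11)=0.0833>−1
Confirm numerically:
  x=-3.098: |R|=0.51953 <1
  x=-2.311: |R|=0.14556 <1
  x=-2.082: |R|=0.10020 <1
  x=-2.000: |R|=0.09091 <1
  x=-4.177: |R|=1.58136 >1
  x=-3.800: |R|=1.13818 >1
So |R|<1 on (-3.6667, 0).

(-3.6667,0); λ=-2 ⇒ h* = (11/3)/2 = 1.8333.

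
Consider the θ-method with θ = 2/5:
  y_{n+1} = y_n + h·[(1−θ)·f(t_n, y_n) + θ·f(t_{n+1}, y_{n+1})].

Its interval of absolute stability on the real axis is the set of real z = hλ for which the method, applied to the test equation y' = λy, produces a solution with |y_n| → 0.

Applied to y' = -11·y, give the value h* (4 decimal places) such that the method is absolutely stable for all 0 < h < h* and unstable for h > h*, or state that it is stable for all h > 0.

(-10.0000,0); λ=-11 ⇒ h* = (10)/11 = 0.9091.

With y'=λy (z=hλ):
  y_{n+1} = y_n + z·[3/5·y_n + 2/5·y_{n+1}] ⇒ (1 − 2/5z)y_{n+1} = (1 + 3/5z)y_n
  Hence R(z) = (1 + 3/5z)/(1 − 2/5z).

Solve |R(x)|<1 on ℝ⁻.
x=-0.75: |R|=0.4231
R=−1: 1+3/5x = −1+2/5x ⇒ -1/5x=2 ⇒ x=2/(-1/5)=-10.0000
Confirm numerically:
  x=-9.286: |R|=0.96971 <1
  x=-7.568: |R|=0.87922 <1
  x=-5.301: |R|=0.69882 <1
  x=-5.202: |R|=0.68852 <1
  x=-10.518: |R|=1.01990 >1
  x=-10.418: |R|=1.01618 >1
Interval (-10.0000, 0).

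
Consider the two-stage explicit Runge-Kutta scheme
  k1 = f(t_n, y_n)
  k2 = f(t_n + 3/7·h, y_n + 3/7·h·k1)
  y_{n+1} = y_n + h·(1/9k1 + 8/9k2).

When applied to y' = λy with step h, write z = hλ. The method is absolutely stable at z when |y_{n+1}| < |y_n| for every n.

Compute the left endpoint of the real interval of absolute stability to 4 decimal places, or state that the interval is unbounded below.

left endpoint -2.6250.

Set f=λy, z=hλ:
  k1=λy_n ⇒ h·k1=z·y_n;  k2=λ(1+3/7z)y_n ⇒ h·k2=z(1+3/7z)y_n
  y_{n+1}/y_n = 1 + 1/9z + 8/9z(1+3/7z) = 1 + z + 8/21z²
  R(z) = 1 + z + 8/21z².

Solve |R(x)|<1 on ℝ⁻.
x=-1.21: |R|=0.3478
R=1: x+8/21x²=0 ⇒ x=−21/8=-2.6250; min R=1−1/(4·8/21)=0.3438>−1
Confirm numerically:
  x=-2.452: |R|=0.83840 <1
  x=-2.400: |R|=0.79429 <1
  x=-1.247: |R|=0.34538 <1
  x=-3.151: |R|=1.63140 >1
  x=-3.149: |R|=1.62860 >1
  x=-2.752: |R|=1.13314 >1
So |R|<1 on (-2.6250, 0).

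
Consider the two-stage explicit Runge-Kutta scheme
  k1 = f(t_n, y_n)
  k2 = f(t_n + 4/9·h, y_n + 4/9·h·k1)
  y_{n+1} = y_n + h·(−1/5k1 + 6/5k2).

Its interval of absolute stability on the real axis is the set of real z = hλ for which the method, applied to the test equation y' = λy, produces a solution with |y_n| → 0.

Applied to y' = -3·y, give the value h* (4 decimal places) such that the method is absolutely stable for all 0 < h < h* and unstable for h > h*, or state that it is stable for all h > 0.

With y'=λy (z=hλ):
  k1=λy_n ⇒ h·k1=z·y_n;  k2=λ(1+4/9z)y_n ⇒ h·k2=z(1+4/9z)y_n
  y_{n+1}/y_n = 1 − 1/5z + 6/5z(1+4/9z) = 1 + z + 8/15z²
  R(z) = 1 + z + 8/15z².

Need |R(x)|<1, x<0.
x=-0.99: |R|=0.5327
R=1: x+8/15x²=0 ⇒ x=−15/8=-1.8750; min R=1−1/(4·8/15)=0.5312>−1
Confirm numerically:
  x=-1.459: |R|=0.67630 <1
  x=-1.055: |R|=0.53861 <1
  x=-0.765: |R|=0.54712 <1
  x=-2.292: |R|=1.50974 >1
  x=-1.941: |R|=1.06832 >1
Stable set (-1.8750, 0).

(-1.8750,0); λ=-3 ⇒ h* = (15/8)/3 = 0.6250.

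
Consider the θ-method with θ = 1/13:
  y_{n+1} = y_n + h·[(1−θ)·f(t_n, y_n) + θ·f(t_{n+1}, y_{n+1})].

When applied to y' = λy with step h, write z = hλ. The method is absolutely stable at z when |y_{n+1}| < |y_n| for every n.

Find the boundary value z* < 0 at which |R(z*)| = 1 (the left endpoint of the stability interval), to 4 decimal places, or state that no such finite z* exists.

Test eqn y'=λy, z=hλ:
  y_{n+1} = y_n + z·[12/13·y_n + 1/13·y_{n+1}] ⇒ (1 − 1/13z)y_{n+1} = (1 + 12/13z)y_n
  R(z) = (1 + 12/13z)/(1 − 1/13z).

Boundary: |R(x)|=1, x<0.
x=-0.91: |R|=0.1495
R=−1: 1+12/13x = −1+1/13x ⇒ -11/13x=2 ⇒ x=2/(-11/13)=-2.3636
Confirm numerically:
  x=-1.644: |R|=0.45944 <1
  x=-1.390: |R|=0.25573 <1
  x=-0.955: |R|=0.11035 <1
  x=-2.473: |R|=1.07775 >1
  x=-2.463: |R|=1.07068 >1
  x=-2.391: |R|=1.01956 >1
Interval (-2.3636, 0).

z* = -2.3636.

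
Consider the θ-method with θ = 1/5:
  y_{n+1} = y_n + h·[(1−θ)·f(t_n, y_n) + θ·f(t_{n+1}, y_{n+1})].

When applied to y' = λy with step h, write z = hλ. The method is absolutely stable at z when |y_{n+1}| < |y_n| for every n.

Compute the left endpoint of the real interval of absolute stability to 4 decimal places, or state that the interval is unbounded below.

Set f=λy, z=hλ:
  y_{n+1} = y_n + z·[4/5·y_n + 1/5·y_{n+1}] ⇒ (1 − 1/5z)y_{n+1} = (1 + 4/5z)y_n
  ⇒ R(z) = (1 + 4/5z)/(1 − 1/5z).

Solve |R(x)|<1 on ℝ⁻.
x=-0.88: |R|=0.2517
R=−1: 1+4/5x = −1+1/5x ⇒ -3/5x=2 ⇒ x=2/(-3/5)=-3.3333
Confirm numerically:
  x=-3.247: |R|=0.96859 <1
  x=-1.984: |R|=0.42039 <1
  x=-1.705: |R|=0.27144 <1
  x=-3.691: |R|=1.12346 >1
  x=-3.569: |R|=1.08251 >1
Stable set (-3.3333, 0).

left endpoint -3.3333.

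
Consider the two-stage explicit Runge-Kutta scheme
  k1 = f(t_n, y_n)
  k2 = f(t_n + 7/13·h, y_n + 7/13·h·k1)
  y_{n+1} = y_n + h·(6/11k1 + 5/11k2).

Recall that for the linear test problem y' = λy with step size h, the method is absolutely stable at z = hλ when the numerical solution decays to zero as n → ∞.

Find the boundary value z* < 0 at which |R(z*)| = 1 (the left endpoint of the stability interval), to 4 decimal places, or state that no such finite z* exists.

On y'=λy, z=hλ:
  k1=λy_n ⇒ h·k1=z·y_n;  k2=λ(1+7/13z)y_n ⇒ h·k2=z(1+7/13z)y_n
  y_{n+1}/y_n = 1 + 6/11z + 5/11z(1+7/13z) = 1 + z + 35/143z²
  ⇒ R(z) = 1 + z + 35/143z².

Boundary: |R(x)|=1, x<0.
x=-1.28: |R|=0.1210
R=1: x+35/143x²=0 ⇒ x=−143/35=-4.0857; min R=1−1/(4·35/143)=-0.0214>−1
Confirm numerically:
  x=-3.853: |R|=0.78054 <1
  x=-3.048: |R|=0.22585 <1
  x=-2.078: |R|=0.02113 <1
  x=-1.816: |R|=0.00883 <1
  x=-4.663: |R|=1.65885 >1
  x=-4.557: |R|=1.52565 >1
  x=-4.270: |R|=1.19260 >1
Interval (-4.0857, 0).

z* = -4.0857.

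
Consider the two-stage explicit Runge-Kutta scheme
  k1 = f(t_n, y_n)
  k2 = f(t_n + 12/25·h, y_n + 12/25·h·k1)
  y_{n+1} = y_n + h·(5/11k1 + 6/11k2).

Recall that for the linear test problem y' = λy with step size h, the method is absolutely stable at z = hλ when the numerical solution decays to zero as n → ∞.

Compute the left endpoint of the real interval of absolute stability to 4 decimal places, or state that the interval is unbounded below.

With y'=λy (z=hλ):
  k1=λy_n ⇒ h·k1=z·y_n;  k2=λ(1+12/25z)y_n ⇒ h·k2=z(1+12/25z)y_n
  y_{n+1}/y_n = 1 + 5/11z + 6/11z(1+12/25z) = 1 + z + 72/275z²
  ⇒ R(z) = 1 + z + 72/275z².

Boundary: |R(x)|=1, x<0.
x=-0.9: |R|=0.3121
R=1: x+72/275x²=0 ⇒ x=−275/72=-3.8194; min R=1−1/(4·72/275)=0.0451>−1
Confirm numerically:
  x=-3.543: |R|=0.74356 <1
  x=-2.170: |R|=0.06288 <1
  x=-1.897: |R|=0.04518 <1
  x=-1.546: |R|=0.07978 <1
  x=-4.158: |R|=1.36857 >1
  x=-3.969: |R|=1.15541 >1
  x=-3.911: |R|=1.09375 >1
Interval (-3.8194, 0).

left endpoint -3.8194.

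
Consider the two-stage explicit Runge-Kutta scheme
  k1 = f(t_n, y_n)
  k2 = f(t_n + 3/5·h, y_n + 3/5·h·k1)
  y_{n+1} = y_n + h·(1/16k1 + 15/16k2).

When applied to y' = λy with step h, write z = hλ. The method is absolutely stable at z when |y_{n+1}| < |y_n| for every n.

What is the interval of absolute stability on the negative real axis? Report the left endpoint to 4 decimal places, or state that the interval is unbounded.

On y'=λy, z=hλ:
  k1=λy_n ⇒ h·k1=z·y_n;  k2=λ(1+3/5z)y_n ⇒ h·k2=z(1+3/5z)y_n
  y_{n+1}/y_n = 1 + 1/16z + 15/16z(1+3/5z) = 1 + z + 9/16z²
  so R(z) = 1 + z + 9/16z².

Solve |R(x)|<1 on ℝ⁻.
x=-0.95: |R|=0.5577
R=1: x+9/16x²=0 ⇒ x=−16/9=-1.7778; min R=1−1/(4·9/16)=0.5556>−1
Confirm numerically:
  x=-1.666: |R|=0.89525 <1
  x=-1.222: |R|=0.61797 <1
  x=-0.939: |R|=0.55697 <1
  x=-1.986: |R|=1.23261 >1
  x=-1.921: |R|=1.15476 >1
  x=-1.808: |R|=1.03074 >1
Interval (-1.7778, 0).

(-1.7778, 0).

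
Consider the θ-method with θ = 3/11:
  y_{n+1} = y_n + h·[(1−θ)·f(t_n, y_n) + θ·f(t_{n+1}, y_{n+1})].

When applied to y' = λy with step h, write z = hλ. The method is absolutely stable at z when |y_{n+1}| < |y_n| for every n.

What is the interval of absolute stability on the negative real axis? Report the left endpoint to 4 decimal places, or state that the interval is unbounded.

Test eqn y'=λy, z=hλ:
  y_{n+1} = y_n + z·[8/11·y_n + 3/11·y_{n+1}] ⇒ (1 − 3/11z)y_{n+1} = (1 + 8/11z)y_n
  Hence R(z) = (1 + 8/11z)/(1 − 3/11z).

Boundary: |R(x)|=1, x<0.
x=-1.78: |R|=0.1983
R=−1: 1+8/11x = −1+3/11x ⇒ -5/11x=2 ⇒ x=2/(-5/11)=-4.4000
Confirm numerically:
  x=-3.880: |R|=0.88516 <1
  x=-3.750: |R|=0.85393 <1
  x=-2.823: |R|=0.59500 <1
  x=-1.793: |R|=0.20416 <1
  x=-4.664: |R|=1.05282 >1
  x=-4.635: |R|=1.04718 >1
Stable set (-4.4000, 0).

z∈(-4.4000,0).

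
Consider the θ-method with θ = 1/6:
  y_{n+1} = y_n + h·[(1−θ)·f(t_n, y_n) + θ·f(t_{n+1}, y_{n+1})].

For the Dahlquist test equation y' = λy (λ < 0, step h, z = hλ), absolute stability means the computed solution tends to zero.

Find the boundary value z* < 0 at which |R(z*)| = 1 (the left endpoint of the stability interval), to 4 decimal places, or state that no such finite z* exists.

z* = -3.0000.

Set f=λy, z=hλ:
  y_{n+1} = y_n + z·[5/6·y_n + 1/6·y_{n+1}] ⇒ (1 − 1/6z)y_{n+1} = (1 + 5/6z)y_n
  R(z) = (1 + 5/6z)/(1 − 1/6z).

Boundary: |R(x)|=1, x<0.
x=-0.88: |R|=0.2326
R=−1: 1+5/6x = −1+1/6x ⇒ -2/3x=2 ⇒ x=2/(-2/3)=-3.0000
Confirm numerically:
  x=-2.914: |R|=0.96141 <1
  x=-2.431: |R|=0.73004 <1
  x=-2.276: |R|=0.65007 <1
  x=-2.009: |R|=0.50506 <1
  x=-3.323: |R|=1.13858 >1
  x=-3.241: |R|=1.10432 >1
So |R|<1 on (-3.0000, 0).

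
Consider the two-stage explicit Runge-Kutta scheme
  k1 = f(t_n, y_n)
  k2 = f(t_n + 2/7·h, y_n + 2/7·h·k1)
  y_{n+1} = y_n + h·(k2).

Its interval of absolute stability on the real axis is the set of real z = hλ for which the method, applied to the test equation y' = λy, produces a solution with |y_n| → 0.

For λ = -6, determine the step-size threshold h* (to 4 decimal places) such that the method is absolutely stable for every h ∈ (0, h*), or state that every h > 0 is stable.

(-3.5000,0); λ=-6 ⇒ h* = (7/2)/6 = 0.5833.

Test eqn y'=λy, z=hλ:
  k1=λy_n ⇒ h·k1=z·y_n;  k2=λ(1+2/7z)y_n ⇒ h·k2=z(1+2/7z)y_n
  y_{n+1}/y_n = 1 + z(1+2/7z) = 1 + z + 2/7z²
  so R(z) = 1 + z + 2/7z².

Solve |R(x)|<1 on ℝ⁻.
x=-0.69: |R|=0.4460
R=1: x+2/7x²=0 ⇒ x=−7/2=-3.5000; min R=1−1/(4·2/7)=0.1250>−1
Confirm numerically:
  x=-3.368: |R|=0.87298 <1
  x=-3.098: |R|=0.64417 <1
  x=-2.412: |R|=0.25021 <1
  x=-3.840: |R|=1.37303 >1
  x=-3.690: |R|=1.20031 >1
Stable set (-3.5000, 0).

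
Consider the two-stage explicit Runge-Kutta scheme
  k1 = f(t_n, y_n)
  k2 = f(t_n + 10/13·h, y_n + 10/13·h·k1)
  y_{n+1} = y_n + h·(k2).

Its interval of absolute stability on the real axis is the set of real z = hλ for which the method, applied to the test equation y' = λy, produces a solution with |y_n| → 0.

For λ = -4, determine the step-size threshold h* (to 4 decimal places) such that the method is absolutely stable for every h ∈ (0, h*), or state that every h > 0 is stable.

On y'=λy, z=hλ:
  k1=λy_n ⇒ h·k1=z·y_n;  k2=λ(1+10/13z)y_n ⇒ h·k2=z(1+10/13z)y_n
  y_{n+1}/y_n = 1 + z(1+10/13z) = 1 + z + 10/13z²
  Hence R(z) = 1 + z + 10/13z².

Find x<0 with |R(x)|<1.
x=-0.64: |R|=0.6751
R=1: x+10/13x²=0 ⇒ x=−13/10=-1.3000; min R=1−1/(4·10/13)=0.6750>−1
Confirm numerically:
  x=-1.135: |R|=0.85594 <1
  x=-0.984: |R|=0.76081 <1
  x=-0.949: |R|=0.74377 <1
  x=-1.782: |R|=1.66071 >1
  x=-1.721: |R|=1.55734 >1
  x=-1.392: |R|=1.09851 >1
Stable set (-1.3000, 0).

(-1.3000,0); λ=-4 ⇒ h* = (13/10)/4 = 0.3250.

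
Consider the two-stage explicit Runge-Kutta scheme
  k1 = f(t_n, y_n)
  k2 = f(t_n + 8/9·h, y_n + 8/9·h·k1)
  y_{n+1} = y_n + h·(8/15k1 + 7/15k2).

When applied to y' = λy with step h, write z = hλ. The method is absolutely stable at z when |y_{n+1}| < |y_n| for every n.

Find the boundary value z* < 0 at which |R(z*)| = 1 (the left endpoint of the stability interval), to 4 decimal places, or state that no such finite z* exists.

Set f=λy, z=hλ:
  k1=λy_n ⇒ h·k1=z·y_n;  k2=λ(1+8/9z)y_n ⇒ h·k2=z(1+8/9z)y_n
  y_{n+1}/y_n = 1 + 8/15z + 7/15z(1+8/9z) = 1 + z + 56/135z²
  Hence R(z) = 1 + z + 56/135z².

Need |R(x)|<1, x<0.
x=-1.4: |R|=0.4130
R=1: x+56/135x²=0 ⇒ x=−135/56=-2.4107; min R=1−1/(4·56/135)=0.3973>−1
Confirm numerically:
  x=-2.310: |R|=0.90349 <1
  x=-1.865: |R|=0.57782 <1
  x=-1.509: |R|=0.43557 <1
  x=-1.059: |R|=0.40621 <1
  x=-2.769: |R|=1.41153 >1
  x=-2.637: |R|=1.24753 >1
So |R|<1 on (-2.4107, 0).

z* = -2.4107.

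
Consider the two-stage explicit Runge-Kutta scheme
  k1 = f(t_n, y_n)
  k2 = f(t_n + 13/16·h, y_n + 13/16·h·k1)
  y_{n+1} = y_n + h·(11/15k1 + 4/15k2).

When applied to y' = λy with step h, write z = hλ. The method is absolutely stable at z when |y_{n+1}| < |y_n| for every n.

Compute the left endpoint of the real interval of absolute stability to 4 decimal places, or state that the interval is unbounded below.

z* = -4.6154.

Test eqn y'=λy, z=hλ:
  k1=λy_n ⇒ h·k1=z·y_n;  k2=λ(1+13/16z)y_n ⇒ h·k2=z(1+13/16z)y_n
  y_{n+1}/y_n = 1 + 11/15z + 4/15z(1+13/16z) = 1 + z + 13/60z²
  Hence R(z) = 1 + z + 13/60z².

Solve |R(x)|<1 on ℝ⁻.
x=-1.42: |R|=0.0169
R=1: x+13/60x²=0 ⇒ x=−60/13=-4.6154; min R=1−1/(4·13/60)=-0.1538>−1
Confirm numerically:
  x=-4.084: |R|=0.52980 <1
  x=-2.970: |R|=0.05880 <1
  x=-2.009: |R|=0.13452 <1
  x=-4.977: |R|=1.38995 >1
  x=-4.806: |R|=1.19849 >1
So |R|<1 on (-4.6154, 0).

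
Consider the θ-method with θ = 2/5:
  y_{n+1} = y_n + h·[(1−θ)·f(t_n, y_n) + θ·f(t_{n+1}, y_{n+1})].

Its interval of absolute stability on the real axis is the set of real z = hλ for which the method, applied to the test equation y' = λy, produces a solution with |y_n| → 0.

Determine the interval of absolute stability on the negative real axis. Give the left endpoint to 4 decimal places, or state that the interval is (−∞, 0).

With y'=λy (z=hλ):
  y_{n+1} = y_n + z·[3/5·y_n + 2/5·y_{n+1}] ⇒ (1 − 2/5z)y_{n+1} = (1 + 3/5z)y_n
  ⇒ R(z) = (1 + 3/5z)/(1 − 2/5z).

Find x<0 with |R(x)|<1.
x=-0.62: |R|=0.5032
R=−1: 1+3/5x = −1+2/5x ⇒ -1/5x=2 ⇒ x=2/(-1/5)=-10.0000
Confirm numerically:
  x=-8.406: |R|=0.92692 <1
  x=-7.126: |R|=0.85072 <1
  x=-4.967: |R|=0.66298 <1
  x=-10.382: |R|=1.01483 >1
  x=-10.256: |R|=1.01003 >1
Interval (-10.0000, 0).

z∈(-10.0000,0).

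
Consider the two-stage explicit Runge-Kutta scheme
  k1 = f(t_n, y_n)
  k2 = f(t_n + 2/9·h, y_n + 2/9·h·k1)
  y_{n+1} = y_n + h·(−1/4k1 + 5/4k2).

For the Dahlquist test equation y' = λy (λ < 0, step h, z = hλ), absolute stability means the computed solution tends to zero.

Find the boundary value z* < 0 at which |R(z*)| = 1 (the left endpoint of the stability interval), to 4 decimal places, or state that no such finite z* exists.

With y'=λy (z=hλ):
  k1=λy_n ⇒ h·k1=z·y_n;  k2=λ(1+2/9z)y_n ⇒ h·k2=z(1+2/9z)y_n
  y_{n+1}/y_n = 1 − 1/4z + 5/4z(1+2/9z) = 1 + z + 5/18z²
  ⇒ R(z) = 1 + z + 5/18z².

Need |R(x)|<1, x<0.
x=-0.91: |R|=0.3200
R=1: x+5/18x²=0 ⇒ x=−18/5=-3.6000; min R=1−1/(4·5/18)=0.1000>−1
Confirm numerically:
  x=-3.498: |R|=0.90089 <1
  x=-2.703: |R|=0.32650 <1
  x=-2.240: |R|=0.15378 <1
  x=-1.544: |R|=0.11820 <1
  x=-4.163: |R|=1.65105 >1
  x=-3.711: |R|=1.11442 >1
Stable set (-3.6000, 0).

z* = -3.6000.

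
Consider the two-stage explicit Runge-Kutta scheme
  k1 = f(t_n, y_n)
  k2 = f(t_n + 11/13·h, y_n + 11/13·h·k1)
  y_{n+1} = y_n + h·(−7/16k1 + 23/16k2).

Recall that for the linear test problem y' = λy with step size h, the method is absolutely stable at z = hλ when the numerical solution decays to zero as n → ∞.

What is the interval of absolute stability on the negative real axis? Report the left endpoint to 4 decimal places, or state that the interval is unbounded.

z∈(-0.8221,0).

On y'=λy, z=hλ:
  k1=λy_n ⇒ h·k1=z·y_n;  k2=λ(1+11/13z)y_n ⇒ h·k2=z(1+11/13z)y_n
  y_{n+1}/y_n = 1 − 7/16z + 23/16z(1+11/13z) = 1 + z + 253/208z²
  so R(z) = 1 + z + 253/208z².

Boundary: |R(x)|=1, x<0.
x=-0.81: |R|=0.9880
R=1: x+253/208x²=0 ⇒ x=−208/253=-0.8221; min R=1−1/(4·253/208)=0.7945>−1
Confirm numerically:
  x=-0.675: |R|=0.87920 <1
  x=-0.626: |R|=0.85066 <1
  x=-0.381: |R|=0.79557 <1
  x=-0.330: |R|=0.80246 <1
  x=-1.397: |R|=1.97683 >1
  x=-1.277: |R|=1.70653 >1
So |R|<1 on (-0.8221, 0).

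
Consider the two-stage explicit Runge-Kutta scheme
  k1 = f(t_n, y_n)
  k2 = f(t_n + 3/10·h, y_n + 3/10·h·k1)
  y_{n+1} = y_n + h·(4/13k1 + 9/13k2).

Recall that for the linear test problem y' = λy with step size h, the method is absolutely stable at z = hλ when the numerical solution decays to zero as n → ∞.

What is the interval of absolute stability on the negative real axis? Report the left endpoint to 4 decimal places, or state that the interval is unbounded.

On y'=λy, z=hλ:
  k1=λy_n ⇒ h·k1=z·y_n;  k2=λ(1+3/10z)y_n ⇒ h·k2=z(1+3/10z)y_n
  y_{n+1}/y_n = 1 + 4/13z + 9/13z(1+3/10z) = 1 + z + 27/130z²
  Hence R(z) = 1 + z + 27/130z².

Need |R(x)|<1, x<0.
x=-1.02: |R|=0.1961
R=1: x+27/130x²=0 ⇒ x=−130/27=-4.8148; min R=1−1/(4·27/130)=-0.2037>−1
Confirm numerically:
  x=-4.753: |R|=0.93898 <1
  x=-2.475: |R|=0.20275 <1
  x=-2.449: |R|=0.20334 <1
  x=-2.105: |R|=0.18471 <1
  x=-5.163: |R|=1.37336 >1
  x=-4.881: |R|=1.06709 >1
So |R|<1 on (-4.8148, 0).

z∈(-4.8148,0).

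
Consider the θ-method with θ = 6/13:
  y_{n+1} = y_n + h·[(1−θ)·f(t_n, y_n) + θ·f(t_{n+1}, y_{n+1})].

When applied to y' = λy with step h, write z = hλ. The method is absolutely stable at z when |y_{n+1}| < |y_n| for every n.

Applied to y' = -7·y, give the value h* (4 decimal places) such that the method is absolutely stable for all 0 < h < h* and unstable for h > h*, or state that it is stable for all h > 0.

(-26.0000,0); λ=-7 ⇒ h* = (26)/7 = 3.7143.

On y'=λy, z=hλ:
  y_{n+1} = y_n + z·[7/13·y_n + 6/13·y_{n+1}] ⇒ (1 − 6/13z)y_{n+1} = (1 + 7/13z)y_n
  so R(z) = (1 + 7/13z)/(1 − 6/13z).

Find x<0 with |R(x)|<1.
x=-0.44: |R|=0.6343
R=−1: 1+7/13x = −1+6/13x ⇒ -1/13x=2 ⇒ x=2/(-1/13)=-26.0000
Confirm numerically:
  x=-25.652: |R|=0.99792 <1
  x=-24.949: |R|=0.99354 <1
  x=-21.458: |R|=0.96796 <1
  x=-18.123: |R|=0.93530 <1
  x=-26.579: |R|=1.00336 >1
  x=-26.384: |R|=1.00224 >1
  x=-26.338: |R|=1.00198 >1
Interval (-26.0000, 0).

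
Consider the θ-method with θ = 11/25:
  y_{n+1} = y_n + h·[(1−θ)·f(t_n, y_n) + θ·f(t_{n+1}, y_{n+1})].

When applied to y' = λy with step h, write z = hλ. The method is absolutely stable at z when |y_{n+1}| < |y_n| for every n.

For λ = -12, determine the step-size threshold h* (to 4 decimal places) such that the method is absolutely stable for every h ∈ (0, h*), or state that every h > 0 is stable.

Set f=λy, z=hλ:
  y_{n+1} = y_n + z·[14/25·y_n + 11/25·y_{n+1}] ⇒ (1 − 11/25z)y_{n+1} = (1 + 14/25z)y_n
  ⇒ R(z) = (1 + 14/25z)/(1 − 11/25z).

Boundary: |R(x)|=1, x<0.
x=-0.58: |R|=0.5379
R=−1: 1+14/25x = −1+11/25x ⇒ -3/25x=2 ⇒ x=2/(-3/25)=-16.6667
Confirm numerically:
  x=-12.075: |R|=0.91272 <1
  x=-8.727: |R|=0.80314 <1
  x=-8.514: |R|=0.79387 <1
  x=-17.186: |R|=1.00728 >1
  x=-16.826: |R|=1.00228 >1
Stable set (-16.6667, 0).

(-16.6667,0); λ=-12 ⇒ h* = (50/3)/12 = 1.3889.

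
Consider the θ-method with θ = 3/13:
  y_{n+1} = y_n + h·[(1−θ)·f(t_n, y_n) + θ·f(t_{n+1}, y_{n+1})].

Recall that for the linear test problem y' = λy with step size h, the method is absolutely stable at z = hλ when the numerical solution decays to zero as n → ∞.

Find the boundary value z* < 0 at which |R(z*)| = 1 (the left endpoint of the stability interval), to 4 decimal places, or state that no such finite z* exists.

z* = -3.7143.

Test eqn y'=λy, z=hλ:
  y_{n+1} = y_n + z·[10/13·y_n + 3/13·y_{n+1}] ⇒ (1 − 3/13z)y_{n+1} = (1 + 10/13z)y_n
  so R(z) = (1 + 10/13z)/(1 − 3/13z).

Need |R(x)|<1, x<0.
x=-1.62: |R|=0.1792
R=−1: 1+10/13x = −1+3/13x ⇒ -7/13x=2 ⇒ x=2/(-7/13)=-3.7143
Confirm numerically:
  x=-3.226: |R|=0.84928 <1
  x=-2.796: |R|=0.69946 <1
  x=-2.562: |R|=0.61007 <1
  x=-1.962: |R|=0.35052 <1
  x=-4.178: |R|=1.12712 >1
  x=-4.061: |R|=1.09637 >1
Stable set (-3.7143, 0).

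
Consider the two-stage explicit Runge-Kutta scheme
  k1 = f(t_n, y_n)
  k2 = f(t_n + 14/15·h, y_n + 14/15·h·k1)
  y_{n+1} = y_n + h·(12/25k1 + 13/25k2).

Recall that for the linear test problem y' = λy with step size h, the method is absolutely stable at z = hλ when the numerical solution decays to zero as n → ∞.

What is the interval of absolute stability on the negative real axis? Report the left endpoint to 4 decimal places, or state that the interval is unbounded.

On y'=λy, z=hλ:
  k1=λy_n ⇒ h·k1=z·y_n;  k2=λ(1+14/15z)y_n ⇒ h·k2=z(1+14/15z)y_n
  y_{n+1}/y_n = 1 + 12/25z + 13/25z(1+14/15z) = 1 + z + 182/375z²
  Hence R(z) = 1 + z + 182/375z².

Find x<0 with |R(x)|<1.
x=-1.24: |R|=0.5062
R=1: x+182/375x²=0 ⇒ x=−375/182=-2.0604; min R=1−1/(4·182/375)=0.4849>−1
Confirm numerically:
  x=-1.825: |R|=0.79146 <1
  x=-1.702: |R|=0.70392 <1
  x=-1.482: |R|=0.58395 <1
  x=-0.962: |R|=0.48715 <1
  x=-2.656: |R|=1.76770 >1
  x=-2.605: |R|=1.68848 >1
  x=-2.194: |R|=1.14222 >1
Stable set (-2.0604, 0).

z∈(-2.0604,0).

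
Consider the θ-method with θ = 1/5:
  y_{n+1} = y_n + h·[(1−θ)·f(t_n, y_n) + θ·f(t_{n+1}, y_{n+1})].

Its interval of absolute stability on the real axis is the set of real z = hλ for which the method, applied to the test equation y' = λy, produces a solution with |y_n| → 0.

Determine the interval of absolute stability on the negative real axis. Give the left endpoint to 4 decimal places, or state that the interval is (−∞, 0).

z∈(-3.3333,0).

On y'=λy, z=hλ:
  y_{n+1} = y_n + z·[4/5·y_n + 1/5·y_{n+1}] ⇒ (1 − 1/5z)y_{n+1} = (1 + 4/5z)y_n
  Hence R(z) = (1 + 4/5z)/(1 − 1/5z).

Need |R(x)|<1, x<0.
x=-0.34: |R|=0.6816
R=−1: 1+4/5x = −1+1/5x ⇒ -3/5x=2 ⇒ x=2/(-3/5)=-3.3333
Confirm numerically:
  x=-2.797: |R|=0.79364 <1
  x=-2.238: |R|=0.54601 <1
  x=-1.963: |R|=0.40959 <1
  x=-1.460: |R|=0.13003 <1
  x=-3.688: |R|=1.12247 >1
  x=-3.588: |R|=1.08896 >1
  x=-3.390: |R|=1.02026 >1
Stable set (-3.3333, 0).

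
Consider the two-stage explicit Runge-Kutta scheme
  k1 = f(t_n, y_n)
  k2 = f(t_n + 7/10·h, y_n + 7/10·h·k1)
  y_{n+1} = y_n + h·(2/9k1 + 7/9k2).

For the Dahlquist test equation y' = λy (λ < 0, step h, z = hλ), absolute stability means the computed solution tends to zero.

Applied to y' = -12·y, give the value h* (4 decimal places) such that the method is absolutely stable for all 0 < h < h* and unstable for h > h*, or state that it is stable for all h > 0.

On y'=λy, z=hλ:
  k1=λy_n ⇒ h·k1=z·y_n;  k2=λ(1+7/10z)y_n ⇒ h·k2=z(1+7/10z)y_n
  y_{n+1}/y_n = 1 + 2/9z + 7/9z(1+7/10z) = 1 + z + 49/90z²
  so R(z) = 1 + z + 49/90z².

Solve |R(x)|<1 on ℝ⁻.
x=-0.83: |R|=0.5451
R=1: x+49/90x²=0 ⇒ x=−90/49=-1.8367; min R=1−1/(4·49/90)=0.5408>−1
Confirm numerically:
  x=-1.700: |R|=0.87344 <1
  x=-1.134: |R|=0.56613 <1
  x=-1.114: |R|=0.56165 <1
  x=-2.335: |R|=1.63343 >1
  x=-2.198: |R|=1.43232 >1
So |R|<1 on (-1.8367, 0).

(-1.8367,0); λ=-12 ⇒ h* = (90/49)/12 = 0.1531.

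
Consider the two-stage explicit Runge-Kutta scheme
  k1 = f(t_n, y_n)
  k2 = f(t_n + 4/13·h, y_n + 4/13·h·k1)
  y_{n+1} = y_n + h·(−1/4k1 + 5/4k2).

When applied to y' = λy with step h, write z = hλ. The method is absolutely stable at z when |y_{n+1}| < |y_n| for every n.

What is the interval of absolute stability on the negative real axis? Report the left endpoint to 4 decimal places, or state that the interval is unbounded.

(-2.6000, 0).

Test eqn y'=λy, z=hλ:
  k1=λy_n ⇒ h·k1=z·y_n;  k2=λ(1+4/13z)y_n ⇒ h·k2=z(1+4/13z)y_n
  y_{n+1}/y_n = 1 − 1/4z + 5/4z(1+4/13z) = 1 + z + 5/13z²
  so R(z) = 1 + z + 5/13z².

Solve |R(x)|<1 on ℝ⁻.
x=-1.6: |R|=0.3846
R=1: x+5/13x²=0 ⇒ x=−13/5=-2.6000; min R=1−1/(4·5/13)=0.3500>−1
Confirm numerically:
  x=-2.549: |R|=0.95000 <1
  x=-1.699: |R|=0.41123 <1
  x=-1.582: |R|=0.38059 <1
  x=-1.144: |R|=0.35936 <1
  x=-3.022: |R|=1.49049 >1
  x=-2.944: |R|=1.38951 >1
So |R|<1 on (-2.6000, 0).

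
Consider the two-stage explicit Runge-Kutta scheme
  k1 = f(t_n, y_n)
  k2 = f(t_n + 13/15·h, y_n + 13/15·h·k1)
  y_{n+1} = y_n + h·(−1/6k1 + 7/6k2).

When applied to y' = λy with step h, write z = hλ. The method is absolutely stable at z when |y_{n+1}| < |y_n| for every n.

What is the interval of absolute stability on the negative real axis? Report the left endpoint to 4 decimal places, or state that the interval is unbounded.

Test eqn y'=λy, z=hλ:
  k1=λy_n ⇒ h·k1=z·y_n;  k2=λ(1+13/15z)y_n ⇒ h·k2=z(1+13/15z)y_n
  y_{n+1}/y_n = 1 − 1/6z + 7/6z(1+13/15z) = 1 + z + 91/90z²
  Hence R(z) = 1 + z + 91/90z².

Boundary: |R(x)|=1, x<0.
x=-0.58: |R|=0.7601
R=1: x+91/90x²=0 ⇒ x=−90/91=-0.9890; min R=1−1/(4·91/90)=0.7527>−1
Confirm numerically:
  x=-0.711: |R|=0.80014 <1
  x=-0.482: |R|=0.75291 <1
  x=-0.449: |R|=0.75484 <1
  x=-0.410: |R|=0.75997 <1
  x=-1.527: |R|=1.83064 >1
  x=-1.295: |R|=1.40066 >1
Stable set (-0.9890, 0).

(-0.9890, 0).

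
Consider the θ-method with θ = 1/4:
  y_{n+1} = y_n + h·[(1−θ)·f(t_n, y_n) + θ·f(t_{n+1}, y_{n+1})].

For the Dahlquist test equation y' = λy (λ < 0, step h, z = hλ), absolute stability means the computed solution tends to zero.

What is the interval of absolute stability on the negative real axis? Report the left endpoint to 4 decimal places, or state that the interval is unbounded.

Set f=λy, z=hλ:
  y_{n+1} = y_n + z·[3/4·y_n + 1/4·y_{n+1}] ⇒ (1 − 1/4z)y_{n+1} = (1 + 3/4z)y_n
  Hence R(z) = (1 + 3/4z)/(1 − 1/4z).

Solve |R(x)|<1 on ℝ⁻.
x=-1.78: |R|=0.2318
R=−1: 1+3/4x = −1+1/4x ⇒ -1/2x=2 ⇒ x=2/(-1/2)=-4.0000
Confirm numerically:
  x=-2.875: |R|=0.67273 <1
  x=-2.863: |R|=0.66866 <1
  x=-2.652: |R|=0.59471 <1
  x=-1.607: |R|=0.14642 <1
  x=-4.492: |R|=1.11587 >1
  x=-4.312: |R|=1.07507 >1
  x=-4.146: |R|=1.03585 >1
Stable set (-4.0000, 0).

z∈(-4.0000,0).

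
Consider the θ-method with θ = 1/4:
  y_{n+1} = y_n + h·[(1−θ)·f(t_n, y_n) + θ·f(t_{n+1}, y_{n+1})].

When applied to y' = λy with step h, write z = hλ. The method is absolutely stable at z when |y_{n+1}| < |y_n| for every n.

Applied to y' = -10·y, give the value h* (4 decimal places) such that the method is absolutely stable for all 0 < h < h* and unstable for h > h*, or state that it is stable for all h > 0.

On y'=λy, z=hλ:
  y_{n+1} = y_n + z·[3/4·y_n + 1/4·y_{n+1}] ⇒ (1 − 1/4z)y_{n+1} = (1 + 3/4z)y_n
  Hence R(z) = (1 + 3/4z)/(1 − 1/4z).

Find x<0 with |R(x)|<1.
x=-0.98: |R|=0.2129
R=−1: 1+3/4x = −1+1/4x ⇒ -1/2x=2 ⇒ x=2/(-1/2)=-4.0000
Confirm numerically:
  x=-3.649: |R|=0.90822 <1
  x=-3.307: |R|=0.81032 <1
  x=-2.843: |R|=0.66184 <1
  x=-2.251: |R|=0.44041 <1
  x=-4.259: |R|=1.06272 >1
  x=-4.208: |R|=1.05068 >1
  x=-4.103: |R|=1.02542 >1
Stable set (-4.0000, 0).

(-4.0000,0); λ=-10 ⇒ h* = (4)/10 = 0.4000.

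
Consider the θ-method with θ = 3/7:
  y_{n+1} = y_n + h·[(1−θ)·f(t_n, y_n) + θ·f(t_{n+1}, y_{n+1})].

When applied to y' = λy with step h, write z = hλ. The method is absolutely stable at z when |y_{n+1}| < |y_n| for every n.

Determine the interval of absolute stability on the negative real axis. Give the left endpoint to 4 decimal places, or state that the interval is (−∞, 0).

On y'=λy, z=hλ:
  y_{n+1} = y_n + z·[4/7·y_n + 3/7·y_{n+1}] ⇒ (1 − 3/7z)y_{n+1} = (1 + 4/7z)y_n
  ⇒ R(z) = (1 + 4/7z)/(1 − 3/7z).

Find x<0 with |R(x)|<1.
x=-1.38: |R|=0.1329
R=−1: 1+4/7x = −1+3/7x ⇒ -1/7x=2 ⇒ x=2/(-1/7)=-14.0000
Confirm numerically:
  x=-13.806: |R|=0.99599 <1
  x=-9.354: |R|=0.86749 <1
  x=-7.800: |R|=0.79605 <1
  x=-14.579: |R|=1.01141 >1
  x=-14.160: |R|=1.00323 >1
So |R|<1 on (-14.0000, 0).

z∈(-14.0000,0).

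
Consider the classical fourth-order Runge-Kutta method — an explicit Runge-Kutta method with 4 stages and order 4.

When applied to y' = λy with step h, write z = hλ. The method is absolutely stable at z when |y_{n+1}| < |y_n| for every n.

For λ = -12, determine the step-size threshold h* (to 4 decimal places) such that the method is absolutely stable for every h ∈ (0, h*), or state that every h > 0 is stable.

(-2.7853,0); λ=-12 ⇒ h* = 0.2321.

Set f=λy, z=hλ:
  order 4, 4-stage ⇒ R(z)=1+z+z^2/2+z^3/6+z^4/24
  (e.g. R(-1.04)=0.36207, |R|=0.36207)

Find x<0 with |R(x)|<1.
x=-1.04: |R|=0.3621
|R(-1.84)|=0.2921 |R(-1.48)|=0.2748 |R(-1.16)|=0.3281
Bisect:
  x_lo=-3.2543 |R|=1.9701  x_hi=-0.3617 |R|=0.6965
  mid=-1.80801 |R|=0.28664 →hi
  mid=-2.53116 |R|=0.67974 →hi
  mid=-2.89273 |R|=1.17444 →lo
  mid=-2.71195 |R|=0.89493 →hi
  mid=-2.80234 |R|=1.02600 →lo
  mid=-2.75714 |R|=0.95838 →hi
  mid=-2.77974 |R|=0.99166 →hi
  mid=-2.79104 |R|=1.00870 →lo
  mid=-2.78539 |R|=1.00015 →lo
  ...
  [-2.78539,-2.78521] ⇒ x*=-2.7853
So |R|<1 on (-2.7853, 0).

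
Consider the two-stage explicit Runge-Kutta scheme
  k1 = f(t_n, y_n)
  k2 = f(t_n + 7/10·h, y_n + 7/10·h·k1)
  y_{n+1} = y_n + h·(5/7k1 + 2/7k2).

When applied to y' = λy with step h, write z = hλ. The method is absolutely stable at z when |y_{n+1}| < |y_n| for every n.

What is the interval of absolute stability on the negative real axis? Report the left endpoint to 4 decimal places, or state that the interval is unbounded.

z∈(-5.0000,0).

Test eqn y'=λy, z=hλ:
  k1=λy_n ⇒ h·k1=z·y_n;  k2=λ(1+7/10z)y_n ⇒ h·k2=z(1+7/10z)y_n
  y_{n+1}/y_n = 1 + 5/7z + 2/7z(1+7/10z) = 1 + z + 1/5z²
  so R(z) = 1 + z + 1/5z².

Need |R(x)|<1, x<0.
x=-1.73: |R|=0.1314
R=1: x+1/5x²=0 ⇒ x=−5=-5.0000; min R=1−1/(4·1/5)=-0.2500>−1
Confirm numerically:
  x=-4.390: |R|=0.46442 <1
  x=-3.481: |R|=0.05753 <1
  x=-3.332: |R|=0.11156 <1
  x=-3.090: |R|=0.18038 <1
  x=-5.516: |R|=1.56925 >1
  x=-5.127: |R|=1.13023 >1
Stable set (-5.0000, 0).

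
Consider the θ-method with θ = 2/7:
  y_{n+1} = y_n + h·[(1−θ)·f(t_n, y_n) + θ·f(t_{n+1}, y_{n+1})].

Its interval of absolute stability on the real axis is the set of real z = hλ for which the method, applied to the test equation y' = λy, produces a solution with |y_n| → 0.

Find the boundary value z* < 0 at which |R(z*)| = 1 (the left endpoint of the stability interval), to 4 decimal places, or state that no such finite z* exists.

z* = -4.6667.

With y'=λy (z=hλ):
  y_{n+1} = y_n + z·[5/7·y_n + 2/7·y_{n+1}] ⇒ (1 − 2/7z)y_{n+1} = (1 + 5/7z)y_n
  Hence R(z) = (1 + 5/7z)/(1 − 2/7z).

Boundary: |R(x)|=1, x<0.
x=-0.58: |R|=0.5025
R=−1: 1+5/7x = −1+2/7x ⇒ -3/7x=2 ⇒ x=2/(-3/7)=-4.6667
Confirm numerically:
  x=-4.630: |R|=0.99323 <1
  x=-2.280: |R|=0.38062 <1
  x=-2.172: |R|=0.34027 <1
  x=-1.958: |R|=0.25559 <1
  x=-5.038: |R|=1.06524 >1
  x=-4.849: |R|=1.03276 >1
Stable set (-4.6667, 0).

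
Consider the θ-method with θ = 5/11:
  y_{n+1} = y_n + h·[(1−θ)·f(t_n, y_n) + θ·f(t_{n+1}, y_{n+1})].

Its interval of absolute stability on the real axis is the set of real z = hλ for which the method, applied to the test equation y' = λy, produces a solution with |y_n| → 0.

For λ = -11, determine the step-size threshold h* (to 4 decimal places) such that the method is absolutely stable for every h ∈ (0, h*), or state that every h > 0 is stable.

With y'=λy (z=hλ):
  y_{n+1} = y_n + z·[6/11·y_n + 5/11·y_{n+1}] ⇒ (1 − 5/11z)y_{n+1} = (1 + 6/11z)y_n
  so R(z) = (1 + 6/11z)/(1 − 5/11z).

Find x<0 with |R(x)|<1.
x=-1.09: |R|=0.2711
R=−1: 1+6/11x = −1+5/11x ⇒ -1/11x=2 ⇒ x=2/(-1/11)=-22.0000
Confirm numerically:
  x=-21.591: |R|=0.99656 <1
  x=-20.019: |R|=0.98217 <1
  x=-11.224: |R|=0.83945 <1
  x=-22.244: |R|=1.00200 >1
  x=-22.188: |R|=1.00154 >1
  x=-22.083: |R|=1.00068 >1
Stable set (-22.0000, 0).

(-22.0000,0); λ=-11 ⇒ h* = (22)/11 = 2.0000.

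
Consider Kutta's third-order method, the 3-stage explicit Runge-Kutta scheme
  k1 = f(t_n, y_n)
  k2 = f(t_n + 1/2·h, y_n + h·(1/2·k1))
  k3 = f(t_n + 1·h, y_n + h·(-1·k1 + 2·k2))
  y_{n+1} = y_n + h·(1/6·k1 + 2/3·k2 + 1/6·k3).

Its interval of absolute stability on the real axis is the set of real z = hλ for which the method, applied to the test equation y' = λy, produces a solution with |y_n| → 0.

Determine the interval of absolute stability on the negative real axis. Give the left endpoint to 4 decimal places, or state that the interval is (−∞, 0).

Set f=λy, z=hλ:
  order 3, 3-stage ⇒ R(z)=1+z+z^2/2+z^3/6
  (e.g. R(-0.55)=0.57352, |R|=0.57352)

Find x<0 with |R(x)|<1.
x=-0.55: |R|=0.5735
|R(-1.25)|=0.2057 |R(-0.63)|=0.5268 |R(-0.57)|=0.5616
Bisect:
  x_lo=-2.9740 |R|=1.9358  x_hi=-0.1252 |R|=0.8823
  mid=-1.54964 |R|=0.03084 →hi
  mid=-2.26184 |R|=0.63245 →hi
  mid=-2.61795 |R|=1.18154 →lo
  mid=-2.43990 |R|=0.88417 →hi
  mid=-2.52892 |R|=1.02679 →lo
  mid=-2.48441 |R|=0.95401 →hi
  mid=-2.50666 |R|=0.99003 →hi
  mid=-2.51779 |R|=1.00832 →lo
  mid=-2.51223 |R|=0.99915 →hi
  mid=-2.51501 |R|=1.00373 →lo
  ...
  [-2.51275,-2.51258] ⇒ x*=-2.5127
So |R|<1 on (-2.5127, 0).

z∈(-2.5127,0).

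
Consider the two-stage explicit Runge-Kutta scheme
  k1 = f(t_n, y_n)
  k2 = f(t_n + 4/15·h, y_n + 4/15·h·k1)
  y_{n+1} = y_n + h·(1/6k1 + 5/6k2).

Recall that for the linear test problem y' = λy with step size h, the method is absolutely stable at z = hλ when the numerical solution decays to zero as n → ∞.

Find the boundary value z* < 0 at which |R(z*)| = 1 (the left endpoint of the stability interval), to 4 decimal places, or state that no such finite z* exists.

z* = -4.5000.

Set f=λy, z=hλ:
  k1=λy_n ⇒ h·k1=z·y_n;  k2=λ(1+4/15z)y_n ⇒ h·k2=z(1+4/15z)y_n
  y_{n+1}/y_n = 1 + 1/6z + 5/6z(1+4/15z) = 1 + z + 2/9z²
  ⇒ R(z) = 1 + z + 2/9z².

Boundary: |R(x)|=1, x<0.
x=-0.45: |R|=0.5950
R=1: x+2/9x²=0 ⇒ x=−9/2=-4.5000; min R=1−1/(4·2/9)=-0.1250>−1
Confirm numerically:
  x=-3.464: |R|=0.20251 <1
  x=-2.637: |R|=0.09172 <1
  x=-2.253: |R|=0.12500 <1
  x=-1.808: |R|=0.08159 <1
  x=-4.972: |R|=1.52151 >1
  x=-4.607: |R|=1.10954 >1
Interval (-4.5000, 0).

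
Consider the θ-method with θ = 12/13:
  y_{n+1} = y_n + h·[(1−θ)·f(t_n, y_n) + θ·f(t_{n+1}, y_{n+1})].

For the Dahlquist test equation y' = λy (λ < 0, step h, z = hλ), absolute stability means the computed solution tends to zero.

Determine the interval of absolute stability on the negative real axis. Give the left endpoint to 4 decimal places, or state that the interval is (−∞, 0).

(−∞, 0) — no finite endpoint.

Test eqn y'=λy, z=hλ:
  y_{n+1} = y_n + z·[1/13·y_n + 12/13·y_{n+1}] ⇒ (1 − 12/13z)y_{n+1} = (1 + 1/13z)y_n
  Hence R(z) = (1 + 1/13z)/(1 − 12/13z).

Solve |R(x)|<1 on ℝ⁻.
x=-0.33: |R|=0.7471
x=-2: |R|=0.2973
x=-10: |R|=0.0226
x=-100: |R|=0.0717
θ=12/13≥1/2 ⇒ |1+1/13x|<|1−12/13x| ∀x<0 ⇒ stable on all of ℝ⁻.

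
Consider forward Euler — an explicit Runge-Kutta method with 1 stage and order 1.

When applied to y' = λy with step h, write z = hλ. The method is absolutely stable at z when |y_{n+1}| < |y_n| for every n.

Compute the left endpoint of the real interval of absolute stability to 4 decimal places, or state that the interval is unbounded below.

On y'=λy, z=hλ:
  order 1, 1-stage ⇒ R(z)=1+z
  (e.g. R(-1.19)=-0.19000, |R|=0.19000)

Boundary: |R(x)|=1, x<0.
x=-1.19: |R|=0.1900
|R(-2.32)|=1.3200 |R(-1.62)|=0.6200 |R(-1.15)|=0.1500
Bisect:
  x_lo=-2.8338 |R|=1.8338  x_hi=-0.3945 |R|=0.6055
  mid=-1.61418 |R|=0.61418 →hi
  mid=-2.22401 |R|=1.22401 →lo
  mid=-1.91910 |R|=0.91910 →hi
  mid=-2.07155 |R|=1.07155 →lo
  mid=-1.99532 |R|=0.99532 →hi
  mid=-2.03344 |R|=1.03344 →lo
  mid=-2.01438 |R|=1.01438 →lo
  ...
  [-2.00009,-1.99994] ⇒ x*=-2.0000
So |R|<1 on (-2.0000, 0).

left endpoint -2.0000.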